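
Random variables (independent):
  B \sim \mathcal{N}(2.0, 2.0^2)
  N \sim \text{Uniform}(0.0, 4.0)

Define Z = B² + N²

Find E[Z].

E[Z] = E[B²] + E[N²]
E[B²] = Var(B) + E[B]² = 4 + 4 = 8
E[N²] = Var(N) + E[N]² = 1.3333333 + 4 = 5.3333333
E[Z] = 8 + 5.3333333 = 13.333333

13.333333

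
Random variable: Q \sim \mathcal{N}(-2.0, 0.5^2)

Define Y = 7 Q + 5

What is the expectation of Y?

For Y = 7Q + 5:
E[Y] = 7 * E[Q] + 5
E[Q] = -2.0 = -2
E[Y] = 7 * (-2) + 5 = -9

-9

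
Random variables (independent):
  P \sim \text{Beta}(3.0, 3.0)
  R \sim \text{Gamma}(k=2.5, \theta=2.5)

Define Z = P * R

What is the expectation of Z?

For independent RVs: E[XY] = E[X]*E[Y]
E[P] = 0.5
E[R] = 6.25
E[Z] = 0.5 * 6.25 = 3.125

3.125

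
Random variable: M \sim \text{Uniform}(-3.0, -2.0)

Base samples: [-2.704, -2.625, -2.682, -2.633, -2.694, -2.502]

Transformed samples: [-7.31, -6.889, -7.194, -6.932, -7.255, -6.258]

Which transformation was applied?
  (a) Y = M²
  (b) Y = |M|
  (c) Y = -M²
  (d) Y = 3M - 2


Checking option (c) Y = -M²:
  M = -2.704 -> Y = -7.31 ✓
  M = -2.625 -> Y = -6.889 ✓
  M = -2.682 -> Y = -7.194 ✓
All samples match this transformation.

(c) -M²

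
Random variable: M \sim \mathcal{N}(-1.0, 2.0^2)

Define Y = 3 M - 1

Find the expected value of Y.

For Y = 3M - 1:
E[Y] = 3 * E[M] - 1
E[M] = -1.0 = -1
E[Y] = 3 * (-1) - 1 = -4

-4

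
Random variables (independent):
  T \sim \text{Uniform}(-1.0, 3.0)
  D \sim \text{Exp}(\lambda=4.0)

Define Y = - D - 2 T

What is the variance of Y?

For independent RVs: Var(aX + bY) = a²Var(X) + b²Var(Y)
Var(T) = 1.3333333
Var(D) = 0.0625
Var(Y) = (-2)²*1.3333333 + (-1)²*0.0625
= 4*1.3333333 + 1*0.0625 = 5.3958333

5.3958333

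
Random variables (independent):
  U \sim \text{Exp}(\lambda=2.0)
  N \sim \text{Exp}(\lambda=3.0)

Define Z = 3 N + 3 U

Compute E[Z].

E[Z] = 3*E[U] + 3*E[N]
E[U] = 0.5
E[N] = 0.33333333
E[Z] = 3*0.5 + 3*0.33333333 = 2.5

2.5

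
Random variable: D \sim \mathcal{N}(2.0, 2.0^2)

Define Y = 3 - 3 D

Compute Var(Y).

For Y = aD + b: Var(Y) = a² * Var(D)
Var(D) = 2.0^2 = 4
Var(Y) = (-3)² * 4 = 9 * 4 = 36

36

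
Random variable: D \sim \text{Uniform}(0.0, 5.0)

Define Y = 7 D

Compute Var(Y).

For Y = aD + b: Var(Y) = a² * Var(D)
Var(D) = (5 - 0)^2/12 = 2.0833333
Var(Y) = 7² * 2.0833333 = 49 * 2.0833333 = 102.08333

102.08333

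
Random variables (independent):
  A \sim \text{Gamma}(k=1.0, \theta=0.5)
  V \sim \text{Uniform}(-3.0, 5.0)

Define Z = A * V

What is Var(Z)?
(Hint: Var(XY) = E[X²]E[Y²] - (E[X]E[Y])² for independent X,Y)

Var(XY) = E[X²]E[Y²] - (E[X]E[Y])²
E[A] = 0.5, Var(A) = 0.25
E[V] = 1, Var(V) = 5.3333333
E[A²] = 0.25 + 0.5² = 0.5
E[V²] = 5.3333333 + 1² = 6.3333333
Var(Z) = 0.5*6.3333333 - (0.5*1)²
= 3.1666667 - 0.25 = 2.9166667

2.9166667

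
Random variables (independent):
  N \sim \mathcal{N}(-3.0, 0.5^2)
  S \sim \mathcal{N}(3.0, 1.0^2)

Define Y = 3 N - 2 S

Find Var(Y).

For independent RVs: Var(aX + bY) = a²Var(X) + b²Var(Y)
Var(N) = 0.25
Var(S) = 1
Var(Y) = 3²*0.25 + (-2)²*1
= 9*0.25 + 4*1 = 6.25

6.25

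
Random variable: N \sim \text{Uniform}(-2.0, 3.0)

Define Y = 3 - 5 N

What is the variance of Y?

For Y = aN + b: Var(Y) = a² * Var(N)
Var(N) = (3 + 2)^2/12 = 2.0833333
Var(Y) = (-5)² * 2.0833333 = 25 * 2.0833333 = 52.083333

52.083333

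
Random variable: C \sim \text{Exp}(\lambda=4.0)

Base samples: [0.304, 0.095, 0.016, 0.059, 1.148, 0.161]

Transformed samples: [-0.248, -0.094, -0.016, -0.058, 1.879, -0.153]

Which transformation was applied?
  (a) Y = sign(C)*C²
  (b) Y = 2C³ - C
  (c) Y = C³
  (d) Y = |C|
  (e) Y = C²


Checking option (b) Y = 2C³ - C:
  C = 0.304 -> Y = -0.248 ✓
  C = 0.095 -> Y = -0.094 ✓
  C = 0.016 -> Y = -0.016 ✓
All samples match this transformation.

(b) 2C³ - C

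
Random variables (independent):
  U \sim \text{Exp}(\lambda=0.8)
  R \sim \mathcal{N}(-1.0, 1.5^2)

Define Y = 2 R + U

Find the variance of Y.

For independent RVs: Var(aX + bY) = a²Var(X) + b²Var(Y)
Var(U) = 1.5625
Var(R) = 2.25
Var(Y) = 1²*1.5625 + 2²*2.25
= 1*1.5625 + 4*2.25 = 10.5625

10.5625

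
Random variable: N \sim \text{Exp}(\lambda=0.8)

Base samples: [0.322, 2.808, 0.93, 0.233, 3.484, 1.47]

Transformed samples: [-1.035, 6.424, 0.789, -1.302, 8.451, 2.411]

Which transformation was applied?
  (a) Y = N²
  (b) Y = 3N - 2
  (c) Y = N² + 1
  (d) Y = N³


Checking option (b) Y = 3N - 2:
  N = 0.322 -> Y = -1.035 ✓
  N = 2.808 -> Y = 6.424 ✓
  N = 0.93 -> Y = 0.789 ✓
All samples match this transformation.

(b) 3N - 2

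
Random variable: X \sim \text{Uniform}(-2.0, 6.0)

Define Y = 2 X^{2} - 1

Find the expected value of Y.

E[Y] = 2*E[X²] - 1
E[X] = 2
E[X²] = Var(X) + (E[X])² = 5.3333333 + 4 = 9.3333333
E[Y] = 2*9.3333333 - 1 = 17.666667

17.666667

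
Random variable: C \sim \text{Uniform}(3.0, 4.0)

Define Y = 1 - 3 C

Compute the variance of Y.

For Y = aC + b: Var(Y) = a² * Var(C)
Var(C) = (4 - 3)^2/12 = 0.083333333
Var(Y) = (-3)² * 0.083333333 = 9 * 0.083333333 = 0.75

0.75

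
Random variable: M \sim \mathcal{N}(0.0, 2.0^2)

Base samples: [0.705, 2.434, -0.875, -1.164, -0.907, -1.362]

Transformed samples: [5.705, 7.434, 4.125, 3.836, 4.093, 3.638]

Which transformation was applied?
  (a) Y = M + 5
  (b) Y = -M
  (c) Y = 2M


Checking option (a) Y = M + 5:
  M = 0.705 -> Y = 5.705 ✓
  M = 2.434 -> Y = 7.434 ✓
  M = -0.875 -> Y = 4.125 ✓
All samples match this transformation.

(a) M + 5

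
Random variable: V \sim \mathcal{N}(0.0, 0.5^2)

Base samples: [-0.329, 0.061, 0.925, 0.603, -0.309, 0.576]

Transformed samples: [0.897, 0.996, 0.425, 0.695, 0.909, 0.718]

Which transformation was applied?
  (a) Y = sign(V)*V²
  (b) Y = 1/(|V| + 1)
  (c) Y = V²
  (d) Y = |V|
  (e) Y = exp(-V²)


Checking option (e) Y = exp(-V²):
  V = -0.329 -> Y = 0.897 ✓
  V = 0.061 -> Y = 0.996 ✓
  V = 0.925 -> Y = 0.425 ✓
All samples match this transformation.

(e) exp(-V²)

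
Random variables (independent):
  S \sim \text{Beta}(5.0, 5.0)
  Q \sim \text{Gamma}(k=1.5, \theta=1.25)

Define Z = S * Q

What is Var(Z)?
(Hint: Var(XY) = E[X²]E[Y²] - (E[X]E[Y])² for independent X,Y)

Var(XY) = E[X²]E[Y²] - (E[X]E[Y])²
E[S] = 0.5, Var(S) = 0.022727273
E[Q] = 1.875, Var(Q) = 2.34375
E[S²] = 0.022727273 + 0.5² = 0.27272727
E[Q²] = 2.34375 + 1.875² = 5.859375
Var(Z) = 0.27272727*5.859375 - (0.5*1.875)²
= 1.5980114 - 0.87890625 = 0.71910511

0.71910511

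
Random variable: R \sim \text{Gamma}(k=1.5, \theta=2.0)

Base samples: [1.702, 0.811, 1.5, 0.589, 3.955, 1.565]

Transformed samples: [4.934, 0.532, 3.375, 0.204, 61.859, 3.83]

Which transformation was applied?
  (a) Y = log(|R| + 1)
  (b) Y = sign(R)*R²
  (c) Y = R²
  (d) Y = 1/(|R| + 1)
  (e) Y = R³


Checking option (e) Y = R³:
  R = 1.702 -> Y = 4.934 ✓
  R = 0.811 -> Y = 0.532 ✓
  R = 1.5 -> Y = 3.375 ✓
All samples match this transformation.

(e) R³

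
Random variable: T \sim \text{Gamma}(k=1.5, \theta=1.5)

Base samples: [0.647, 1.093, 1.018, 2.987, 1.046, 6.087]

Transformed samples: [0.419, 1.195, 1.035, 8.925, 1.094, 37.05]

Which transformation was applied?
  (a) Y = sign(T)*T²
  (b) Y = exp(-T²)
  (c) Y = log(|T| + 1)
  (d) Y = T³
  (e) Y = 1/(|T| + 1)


Checking option (a) Y = sign(T)*T²:
  T = 0.647 -> Y = 0.419 ✓
  T = 1.093 -> Y = 1.195 ✓
  T = 1.018 -> Y = 1.035 ✓
All samples match this transformation.

(a) sign(T)*T²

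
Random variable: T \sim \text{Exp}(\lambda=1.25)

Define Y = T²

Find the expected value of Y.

Using E[X²] = Var(X) + (E[X])²:
E[T] = 0.8
Var(T) = 1/1.25^2 = 0.64
E[T²] = 0.64 + 0.8² = 0.64 + 0.64 = 1.28

1.28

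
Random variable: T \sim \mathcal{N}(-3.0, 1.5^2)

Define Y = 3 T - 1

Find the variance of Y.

For Y = aT + b: Var(Y) = a² * Var(T)
Var(T) = 1.5^2 = 2.25
Var(Y) = 3² * 2.25 = 9 * 2.25 = 20.25

20.25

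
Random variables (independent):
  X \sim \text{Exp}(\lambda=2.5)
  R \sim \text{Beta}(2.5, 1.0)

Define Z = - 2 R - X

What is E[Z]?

E[Z] = -1*E[X] - 2*E[R]
E[X] = 0.4
E[R] = 0.71428571
E[Z] = -1*0.4 - 2*0.71428571 = -1.8285714

-1.8285714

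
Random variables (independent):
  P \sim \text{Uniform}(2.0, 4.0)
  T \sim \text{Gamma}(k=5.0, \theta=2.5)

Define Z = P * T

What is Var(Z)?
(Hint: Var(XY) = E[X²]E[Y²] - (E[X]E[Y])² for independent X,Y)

Var(XY) = E[X²]E[Y²] - (E[X]E[Y])²
E[P] = 3, Var(P) = 0.33333333
E[T] = 12.5, Var(T) = 31.25
E[P²] = 0.33333333 + 3² = 9.3333333
E[T²] = 31.25 + 12.5² = 187.5
Var(Z) = 9.3333333*187.5 - (3*12.5)²
= 1750 - 1406.25 = 343.75

343.75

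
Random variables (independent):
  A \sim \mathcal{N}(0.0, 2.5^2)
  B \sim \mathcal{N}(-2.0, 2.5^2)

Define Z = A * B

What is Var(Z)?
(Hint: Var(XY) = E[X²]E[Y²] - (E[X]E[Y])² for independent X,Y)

Var(XY) = E[X²]E[Y²] - (E[X]E[Y])²
E[A] = 0, Var(A) = 6.25
E[B] = -2, Var(B) = 6.25
E[A²] = 6.25 + 0² = 6.25
E[B²] = 6.25 + (-2)² = 10.25
Var(Z) = 6.25*10.25 - (0*(-2))²
= 64.0625 - 0 = 64.0625

64.0625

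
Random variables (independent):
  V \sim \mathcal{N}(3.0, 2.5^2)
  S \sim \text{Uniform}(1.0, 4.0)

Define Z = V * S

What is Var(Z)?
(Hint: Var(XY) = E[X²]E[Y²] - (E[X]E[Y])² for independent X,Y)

Var(XY) = E[X²]E[Y²] - (E[X]E[Y])²
E[V] = 3, Var(V) = 6.25
E[S] = 2.5, Var(S) = 0.75
E[V²] = 6.25 + 3² = 15.25
E[S²] = 0.75 + 2.5² = 7
Var(Z) = 15.25*7 - (3*2.5)²
= 106.75 - 56.25 = 50.5

50.5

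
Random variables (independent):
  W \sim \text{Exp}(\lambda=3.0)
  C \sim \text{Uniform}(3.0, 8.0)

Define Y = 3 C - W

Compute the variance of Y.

For independent RVs: Var(aX + bY) = a²Var(X) + b²Var(Y)
Var(W) = 0.11111111
Var(C) = 2.0833333
Var(Y) = (-1)²*0.11111111 + 3²*2.0833333
= 1*0.11111111 + 9*2.0833333 = 18.861111

18.861111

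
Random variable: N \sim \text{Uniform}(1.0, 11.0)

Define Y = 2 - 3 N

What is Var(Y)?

For Y = aN + b: Var(Y) = a² * Var(N)
Var(N) = (11 - 1)^2/12 = 8.3333333
Var(Y) = (-3)² * 8.3333333 = 9 * 8.3333333 = 75

75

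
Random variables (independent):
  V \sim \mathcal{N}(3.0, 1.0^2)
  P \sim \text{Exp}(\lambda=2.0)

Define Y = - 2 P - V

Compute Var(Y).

For independent RVs: Var(aX + bY) = a²Var(X) + b²Var(Y)
Var(V) = 1
Var(P) = 0.25
Var(Y) = (-1)²*1 + (-2)²*0.25
= 1*1 + 4*0.25 = 2

2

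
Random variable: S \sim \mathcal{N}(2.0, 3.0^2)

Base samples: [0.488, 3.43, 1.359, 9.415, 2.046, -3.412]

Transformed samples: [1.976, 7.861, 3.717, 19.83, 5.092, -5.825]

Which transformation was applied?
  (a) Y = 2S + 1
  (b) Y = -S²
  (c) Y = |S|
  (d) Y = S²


Checking option (a) Y = 2S + 1:
  S = 0.488 -> Y = 1.976 ✓
  S = 3.43 -> Y = 7.861 ✓
  S = 1.359 -> Y = 3.717 ✓
All samples match this transformation.

(a) 2S + 1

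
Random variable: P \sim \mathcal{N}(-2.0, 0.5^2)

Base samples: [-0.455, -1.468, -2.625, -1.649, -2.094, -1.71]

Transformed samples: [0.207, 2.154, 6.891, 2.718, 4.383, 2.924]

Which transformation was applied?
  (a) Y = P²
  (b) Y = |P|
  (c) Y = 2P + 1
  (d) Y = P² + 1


Checking option (a) Y = P²:
  P = -0.455 -> Y = 0.207 ✓
  P = -1.468 -> Y = 2.154 ✓
  P = -2.625 -> Y = 6.891 ✓
All samples match this transformation.

(a) P²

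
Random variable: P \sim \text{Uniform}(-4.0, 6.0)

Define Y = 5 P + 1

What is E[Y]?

For Y = 5P + 1:
E[Y] = 5 * E[P] + 1
E[P] = (-4 + 6)/2 = 1
E[Y] = 5 * 1 + 1 = 6

6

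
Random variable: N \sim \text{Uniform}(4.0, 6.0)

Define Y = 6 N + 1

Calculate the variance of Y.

For Y = aN + b: Var(Y) = a² * Var(N)
Var(N) = (6 - 4)^2/12 = 0.33333333
Var(Y) = 6² * 0.33333333 = 36 * 0.33333333 = 12

12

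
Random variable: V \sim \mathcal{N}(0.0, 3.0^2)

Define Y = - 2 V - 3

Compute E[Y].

For Y = -2V - 3:
E[Y] = -2 * E[V] - 3
E[V] = 0.0 = 0
E[Y] = -2 * 0 - 3 = -3

-3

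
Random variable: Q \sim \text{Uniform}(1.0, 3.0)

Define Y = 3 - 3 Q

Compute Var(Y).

For Y = aQ + b: Var(Y) = a² * Var(Q)
Var(Q) = (3 - 1)^2/12 = 0.33333333
Var(Y) = (-3)² * 0.33333333 = 9 * 0.33333333 = 3

3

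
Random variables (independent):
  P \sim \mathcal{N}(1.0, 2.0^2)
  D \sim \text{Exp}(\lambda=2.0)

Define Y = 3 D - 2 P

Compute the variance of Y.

For independent RVs: Var(aX + bY) = a²Var(X) + b²Var(Y)
Var(P) = 4
Var(D) = 0.25
Var(Y) = (-2)²*4 + 3²*0.25
= 4*4 + 9*0.25 = 18.25

18.25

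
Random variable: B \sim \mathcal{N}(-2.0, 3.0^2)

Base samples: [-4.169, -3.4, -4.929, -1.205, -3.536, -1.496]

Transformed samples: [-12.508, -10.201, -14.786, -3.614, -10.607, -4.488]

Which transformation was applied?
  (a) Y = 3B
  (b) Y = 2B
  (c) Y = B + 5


Checking option (a) Y = 3B:
  B = -4.169 -> Y = -12.508 ✓
  B = -3.4 -> Y = -10.201 ✓
  B = -4.929 -> Y = -14.786 ✓
All samples match this transformation.

(a) 3B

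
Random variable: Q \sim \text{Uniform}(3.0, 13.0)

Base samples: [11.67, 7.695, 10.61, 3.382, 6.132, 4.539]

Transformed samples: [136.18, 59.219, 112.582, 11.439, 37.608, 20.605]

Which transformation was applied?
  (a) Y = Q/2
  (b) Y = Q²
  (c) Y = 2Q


Checking option (b) Y = Q²:
  Q = 11.67 -> Y = 136.18 ✓
  Q = 7.695 -> Y = 59.219 ✓
  Q = 10.61 -> Y = 112.582 ✓
All samples match this transformation.

(b) Q²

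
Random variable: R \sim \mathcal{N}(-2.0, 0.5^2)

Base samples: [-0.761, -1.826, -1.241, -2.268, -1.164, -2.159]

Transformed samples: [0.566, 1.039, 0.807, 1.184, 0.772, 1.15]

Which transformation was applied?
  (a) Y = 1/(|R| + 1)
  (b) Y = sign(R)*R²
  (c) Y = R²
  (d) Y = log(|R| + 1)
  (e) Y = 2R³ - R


Checking option (d) Y = log(|R| + 1):
  R = -0.761 -> Y = 0.566 ✓
  R = -1.826 -> Y = 1.039 ✓
  R = -1.241 -> Y = 0.807 ✓
All samples match this transformation.

(d) log(|R| + 1)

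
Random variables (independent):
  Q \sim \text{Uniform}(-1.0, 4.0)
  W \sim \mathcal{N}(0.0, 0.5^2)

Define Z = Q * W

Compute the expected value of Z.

For independent RVs: E[XY] = E[X]*E[Y]
E[Q] = 1.5
E[W] = 0
E[Z] = 1.5 * 0 = 0

0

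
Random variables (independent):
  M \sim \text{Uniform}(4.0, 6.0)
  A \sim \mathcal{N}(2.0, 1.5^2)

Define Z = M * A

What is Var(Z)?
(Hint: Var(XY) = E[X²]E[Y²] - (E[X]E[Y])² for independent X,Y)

Var(XY) = E[X²]E[Y²] - (E[X]E[Y])²
E[M] = 5, Var(M) = 0.33333333
E[A] = 2, Var(A) = 2.25
E[M²] = 0.33333333 + 5² = 25.333333
E[A²] = 2.25 + 2² = 6.25
Var(Z) = 25.333333*6.25 - (5*2)²
= 158.33333 - 100 = 58.333333

58.333333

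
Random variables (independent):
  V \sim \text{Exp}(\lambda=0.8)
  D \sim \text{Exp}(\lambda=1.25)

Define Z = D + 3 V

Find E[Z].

E[Z] = 3*E[V] + 1*E[D]
E[V] = 1.25
E[D] = 0.8
E[Z] = 3*1.25 + 1*0.8 = 4.55

4.55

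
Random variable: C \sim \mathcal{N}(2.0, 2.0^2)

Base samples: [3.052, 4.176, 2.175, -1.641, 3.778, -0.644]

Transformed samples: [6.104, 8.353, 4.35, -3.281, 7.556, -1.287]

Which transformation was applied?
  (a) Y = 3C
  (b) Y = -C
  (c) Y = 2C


Checking option (c) Y = 2C:
  C = 3.052 -> Y = 6.104 ✓
  C = 4.176 -> Y = 8.353 ✓
  C = 2.175 -> Y = 4.35 ✓
All samples match this transformation.

(c) 2C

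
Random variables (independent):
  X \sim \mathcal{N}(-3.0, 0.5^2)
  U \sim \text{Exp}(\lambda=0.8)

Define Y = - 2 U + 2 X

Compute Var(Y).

For independent RVs: Var(aX + bY) = a²Var(X) + b²Var(Y)
Var(X) = 0.25
Var(U) = 1.5625
Var(Y) = 2²*0.25 + (-2)²*1.5625
= 4*0.25 + 4*1.5625 = 7.25

7.25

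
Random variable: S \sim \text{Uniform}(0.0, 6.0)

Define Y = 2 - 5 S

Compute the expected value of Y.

For Y = -5S + 2:
E[Y] = -5 * E[S] + 2
E[S] = (0 + 6)/2 = 3
E[Y] = -5 * 3 + 2 = -13

-13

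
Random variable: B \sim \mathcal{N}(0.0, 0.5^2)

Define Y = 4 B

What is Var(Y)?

For Y = aB + b: Var(Y) = a² * Var(B)
Var(B) = 0.5^2 = 0.25
Var(Y) = 4² * 0.25 = 16 * 0.25 = 4

4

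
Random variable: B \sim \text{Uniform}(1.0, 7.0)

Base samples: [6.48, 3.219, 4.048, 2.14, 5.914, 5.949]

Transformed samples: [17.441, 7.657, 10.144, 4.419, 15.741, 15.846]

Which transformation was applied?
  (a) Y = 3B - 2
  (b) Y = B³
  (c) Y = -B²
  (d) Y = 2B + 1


Checking option (a) Y = 3B - 2:
  B = 6.48 -> Y = 17.441 ✓
  B = 3.219 -> Y = 7.657 ✓
  B = 4.048 -> Y = 10.144 ✓
All samples match this transformation.

(a) 3B - 2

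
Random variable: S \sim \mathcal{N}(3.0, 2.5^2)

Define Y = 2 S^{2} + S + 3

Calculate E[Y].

E[Y] = 2*E[S²] + 1*E[S] + 3
E[S] = 3
E[S²] = Var(S) + (E[S])² = 6.25 + 9 = 15.25
E[Y] = 2*15.25 + 1*3 + 3 = 36.5

36.5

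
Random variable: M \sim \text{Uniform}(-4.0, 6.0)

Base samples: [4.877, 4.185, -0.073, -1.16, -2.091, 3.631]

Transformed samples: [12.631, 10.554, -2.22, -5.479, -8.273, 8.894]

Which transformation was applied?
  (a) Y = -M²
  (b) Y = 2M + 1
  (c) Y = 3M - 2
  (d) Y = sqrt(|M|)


Checking option (c) Y = 3M - 2:
  M = 4.877 -> Y = 12.631 ✓
  M = 4.185 -> Y = 10.554 ✓
  M = -0.073 -> Y = -2.22 ✓
All samples match this transformation.

(c) 3M - 2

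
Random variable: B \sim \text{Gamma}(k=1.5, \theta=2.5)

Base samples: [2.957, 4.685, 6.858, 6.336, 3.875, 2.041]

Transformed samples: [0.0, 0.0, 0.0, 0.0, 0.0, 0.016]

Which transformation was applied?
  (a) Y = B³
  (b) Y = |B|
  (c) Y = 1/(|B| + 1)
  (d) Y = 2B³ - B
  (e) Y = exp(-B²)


Checking option (e) Y = exp(-B²):
  B = 2.957 -> Y = 0.0 ✓
  B = 4.685 -> Y = 0.0 ✓
  B = 6.858 -> Y = 0.0 ✓
All samples match this transformation.

(e) exp(-B²)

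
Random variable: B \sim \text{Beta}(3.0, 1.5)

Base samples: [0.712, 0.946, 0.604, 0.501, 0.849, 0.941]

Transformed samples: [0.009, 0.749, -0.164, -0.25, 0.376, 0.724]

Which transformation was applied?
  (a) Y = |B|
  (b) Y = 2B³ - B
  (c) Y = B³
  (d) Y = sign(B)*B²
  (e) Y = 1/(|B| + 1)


Checking option (b) Y = 2B³ - B:
  B = 0.712 -> Y = 0.009 ✓
  B = 0.946 -> Y = 0.749 ✓
  B = 0.604 -> Y = -0.164 ✓
All samples match this transformation.

(b) 2B³ - B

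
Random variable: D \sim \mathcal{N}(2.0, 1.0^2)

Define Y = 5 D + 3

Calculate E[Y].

For Y = 5D + 3:
E[Y] = 5 * E[D] + 3
E[D] = 2.0 = 2
E[Y] = 5 * 2 + 3 = 13

13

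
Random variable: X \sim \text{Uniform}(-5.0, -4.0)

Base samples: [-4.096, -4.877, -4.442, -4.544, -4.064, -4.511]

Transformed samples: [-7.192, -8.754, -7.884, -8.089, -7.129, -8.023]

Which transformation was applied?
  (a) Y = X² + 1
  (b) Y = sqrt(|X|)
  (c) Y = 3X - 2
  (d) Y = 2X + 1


Checking option (d) Y = 2X + 1:
  X = -4.096 -> Y = -7.192 ✓
  X = -4.877 -> Y = -8.754 ✓
  X = -4.442 -> Y = -7.884 ✓
All samples match this transformation.

(d) 2X + 1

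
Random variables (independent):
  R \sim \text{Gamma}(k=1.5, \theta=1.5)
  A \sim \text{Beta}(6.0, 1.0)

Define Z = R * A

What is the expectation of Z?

For independent RVs: E[XY] = E[X]*E[Y]
E[R] = 2.25
E[A] = 0.85714286
E[Z] = 2.25 * 0.85714286 = 1.9285714

1.9285714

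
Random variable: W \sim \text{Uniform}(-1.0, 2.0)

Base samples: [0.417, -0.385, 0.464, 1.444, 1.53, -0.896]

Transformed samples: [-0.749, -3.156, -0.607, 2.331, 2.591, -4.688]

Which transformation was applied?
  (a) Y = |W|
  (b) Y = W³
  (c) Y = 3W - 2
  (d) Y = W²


Checking option (c) Y = 3W - 2:
  W = 0.417 -> Y = -0.749 ✓
  W = -0.385 -> Y = -3.156 ✓
  W = 0.464 -> Y = -0.607 ✓
All samples match this transformation.

(c) 3W - 2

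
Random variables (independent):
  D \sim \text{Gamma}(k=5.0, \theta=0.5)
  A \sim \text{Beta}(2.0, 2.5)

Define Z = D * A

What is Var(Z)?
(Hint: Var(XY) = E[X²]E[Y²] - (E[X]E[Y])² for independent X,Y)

Var(XY) = E[X²]E[Y²] - (E[X]E[Y])²
E[D] = 2.5, Var(D) = 1.25
E[A] = 0.44444444, Var(A) = 0.044893378
E[D²] = 1.25 + 2.5² = 7.5
E[A²] = 0.044893378 + 0.44444444² = 0.24242424
Var(Z) = 7.5*0.24242424 - (2.5*0.44444444)²
= 1.8181818 - 1.2345679 = 0.58361392

0.58361392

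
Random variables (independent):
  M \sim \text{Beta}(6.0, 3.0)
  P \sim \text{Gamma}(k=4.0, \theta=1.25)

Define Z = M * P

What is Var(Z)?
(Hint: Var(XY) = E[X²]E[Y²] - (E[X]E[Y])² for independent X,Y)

Var(XY) = E[X²]E[Y²] - (E[X]E[Y])²
E[M] = 0.66666667, Var(M) = 0.022222222
E[P] = 5, Var(P) = 6.25
E[M²] = 0.022222222 + 0.66666667² = 0.46666667
E[P²] = 6.25 + 5² = 31.25
Var(Z) = 0.46666667*31.25 - (0.66666667*5)²
= 14.583333 - 11.111111 = 3.4722222

3.4722222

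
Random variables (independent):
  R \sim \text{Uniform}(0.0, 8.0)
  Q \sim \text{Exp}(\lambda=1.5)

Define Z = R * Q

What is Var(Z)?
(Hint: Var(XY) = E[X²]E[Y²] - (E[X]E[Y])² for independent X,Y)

Var(XY) = E[X²]E[Y²] - (E[X]E[Y])²
E[R] = 4, Var(R) = 5.3333333
E[Q] = 0.66666667, Var(Q) = 0.44444444
E[R²] = 5.3333333 + 4² = 21.333333
E[Q²] = 0.44444444 + 0.66666667² = 0.88888889
Var(Z) = 21.333333*0.88888889 - (4*0.66666667)²
= 18.962963 - 7.1111111 = 11.851852

11.851852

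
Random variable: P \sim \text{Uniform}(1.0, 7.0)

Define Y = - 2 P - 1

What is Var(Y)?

For Y = aP + b: Var(Y) = a² * Var(P)
Var(P) = (7 - 1)^2/12 = 3
Var(Y) = (-2)² * 3 = 4 * 3 = 12

12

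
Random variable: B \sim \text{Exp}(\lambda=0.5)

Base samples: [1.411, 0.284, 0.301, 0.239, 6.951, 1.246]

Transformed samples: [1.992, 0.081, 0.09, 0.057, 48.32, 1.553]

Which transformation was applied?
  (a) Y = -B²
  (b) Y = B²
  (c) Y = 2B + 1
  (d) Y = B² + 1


Checking option (b) Y = B²:
  B = 1.411 -> Y = 1.992 ✓
  B = 0.284 -> Y = 0.081 ✓
  B = 0.301 -> Y = 0.09 ✓
All samples match this transformation.

(b) B²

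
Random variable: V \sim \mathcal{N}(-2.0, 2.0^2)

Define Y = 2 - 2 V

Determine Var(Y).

For Y = aV + b: Var(Y) = a² * Var(V)
Var(V) = 2.0^2 = 4
Var(Y) = (-2)² * 4 = 4 * 4 = 16

16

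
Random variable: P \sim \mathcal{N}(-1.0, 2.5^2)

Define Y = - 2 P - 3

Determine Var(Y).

For Y = aP + b: Var(Y) = a² * Var(P)
Var(P) = 2.5^2 = 6.25
Var(Y) = (-2)² * 6.25 = 4 * 6.25 = 25

25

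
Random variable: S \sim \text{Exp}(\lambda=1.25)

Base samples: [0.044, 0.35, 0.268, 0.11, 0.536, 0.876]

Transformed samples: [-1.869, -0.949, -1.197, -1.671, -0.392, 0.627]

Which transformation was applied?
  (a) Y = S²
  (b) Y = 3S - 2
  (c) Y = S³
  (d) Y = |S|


Checking option (b) Y = 3S - 2:
  S = 0.044 -> Y = -1.869 ✓
  S = 0.35 -> Y = -0.949 ✓
  S = 0.268 -> Y = -1.197 ✓
All samples match this transformation.

(b) 3S - 2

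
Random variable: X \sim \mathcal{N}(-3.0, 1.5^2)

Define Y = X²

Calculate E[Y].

E[X²] = Var(X) + (E[X])² = 2.25 + 9 = 11.25

11.25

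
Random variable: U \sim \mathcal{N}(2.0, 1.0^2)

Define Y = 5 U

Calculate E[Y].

For Y = 5U:
E[Y] = 5 * E[U]
E[U] = 2.0 = 2
E[Y] = 5 * 2 = 10

10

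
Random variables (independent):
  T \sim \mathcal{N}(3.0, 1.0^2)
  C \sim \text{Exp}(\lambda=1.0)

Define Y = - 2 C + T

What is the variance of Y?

For independent RVs: Var(aX + bY) = a²Var(X) + b²Var(Y)
Var(T) = 1
Var(C) = 1
Var(Y) = 1²*1 + (-2)²*1
= 1*1 + 4*1 = 5

5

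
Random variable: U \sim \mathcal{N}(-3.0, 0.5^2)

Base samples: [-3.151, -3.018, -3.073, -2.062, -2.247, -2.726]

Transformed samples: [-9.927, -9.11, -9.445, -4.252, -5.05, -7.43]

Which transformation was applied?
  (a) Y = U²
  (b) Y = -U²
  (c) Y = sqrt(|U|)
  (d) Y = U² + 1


Checking option (b) Y = -U²:
  U = -3.151 -> Y = -9.927 ✓
  U = -3.018 -> Y = -9.11 ✓
  U = -3.073 -> Y = -9.445 ✓
All samples match this transformation.

(b) -U²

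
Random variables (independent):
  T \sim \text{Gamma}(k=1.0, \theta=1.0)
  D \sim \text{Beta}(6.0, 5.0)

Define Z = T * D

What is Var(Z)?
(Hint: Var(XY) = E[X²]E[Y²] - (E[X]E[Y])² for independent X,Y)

Var(XY) = E[X²]E[Y²] - (E[X]E[Y])²
E[T] = 1, Var(T) = 1
E[D] = 0.54545455, Var(D) = 0.020661157
E[T²] = 1 + 1² = 2
E[D²] = 0.020661157 + 0.54545455² = 0.31818182
Var(Z) = 2*0.31818182 - (1*0.54545455)²
= 0.63636364 - 0.29752066 = 0.33884298

0.33884298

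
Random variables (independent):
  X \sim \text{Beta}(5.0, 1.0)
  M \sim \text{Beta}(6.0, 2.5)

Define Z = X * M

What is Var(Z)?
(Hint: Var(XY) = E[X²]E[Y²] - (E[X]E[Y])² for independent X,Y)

Var(XY) = E[X²]E[Y²] - (E[X]E[Y])²
E[X] = 0.83333333, Var(X) = 0.01984127
E[M] = 0.70588235, Var(M) = 0.021853943
E[X²] = 0.01984127 + 0.83333333² = 0.71428571
E[M²] = 0.021853943 + 0.70588235² = 0.52012384
Var(Z) = 0.71428571*0.52012384 - (0.83333333*0.70588235)²
= 0.37151703 - 0.34602076 = 0.025496267

0.025496267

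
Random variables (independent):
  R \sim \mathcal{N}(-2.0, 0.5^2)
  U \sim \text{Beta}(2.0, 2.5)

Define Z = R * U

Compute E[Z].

For independent RVs: E[XY] = E[X]*E[Y]
E[R] = -2
E[U] = 0.44444444
E[Z] = -2 * 0.44444444 = -0.88888889

-0.88888889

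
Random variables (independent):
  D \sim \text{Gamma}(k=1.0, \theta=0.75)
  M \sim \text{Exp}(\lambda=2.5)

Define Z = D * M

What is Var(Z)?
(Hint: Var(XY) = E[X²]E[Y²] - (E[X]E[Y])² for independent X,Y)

Var(XY) = E[X²]E[Y²] - (E[X]E[Y])²
E[D] = 0.75, Var(D) = 0.5625
E[M] = 0.4, Var(M) = 0.16
E[D²] = 0.5625 + 0.75² = 1.125
E[M²] = 0.16 + 0.4² = 0.32
Var(Z) = 1.125*0.32 - (0.75*0.4)²
= 0.36 - 0.09 = 0.27

0.27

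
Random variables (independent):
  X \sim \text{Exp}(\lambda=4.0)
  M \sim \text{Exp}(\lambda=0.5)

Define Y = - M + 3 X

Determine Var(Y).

For independent RVs: Var(aX + bY) = a²Var(X) + b²Var(Y)
Var(X) = 0.0625
Var(M) = 4
Var(Y) = 3²*0.0625 + (-1)²*4
= 9*0.0625 + 1*4 = 4.5625

4.5625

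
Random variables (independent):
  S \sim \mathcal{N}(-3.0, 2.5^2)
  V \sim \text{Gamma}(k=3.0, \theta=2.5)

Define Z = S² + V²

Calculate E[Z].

E[Z] = E[S²] + E[V²]
E[S²] = Var(S) + E[S]² = 6.25 + 9 = 15.25
E[V²] = Var(V) + E[V]² = 18.75 + 56.25 = 75
E[Z] = 15.25 + 75 = 90.25

90.25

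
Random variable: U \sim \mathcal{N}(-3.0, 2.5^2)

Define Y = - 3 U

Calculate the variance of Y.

For Y = aU + b: Var(Y) = a² * Var(U)
Var(U) = 2.5^2 = 6.25
Var(Y) = (-3)² * 6.25 = 9 * 6.25 = 56.25

56.25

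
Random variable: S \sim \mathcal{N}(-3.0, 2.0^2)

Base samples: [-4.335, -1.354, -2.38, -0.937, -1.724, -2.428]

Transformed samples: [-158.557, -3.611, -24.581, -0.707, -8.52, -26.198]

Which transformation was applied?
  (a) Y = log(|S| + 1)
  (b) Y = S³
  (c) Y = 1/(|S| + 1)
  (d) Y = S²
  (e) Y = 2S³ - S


Checking option (e) Y = 2S³ - S:
  S = -4.335 -> Y = -158.557 ✓
  S = -1.354 -> Y = -3.611 ✓
  S = -2.38 -> Y = -24.581 ✓
All samples match this transformation.

(e) 2S³ - S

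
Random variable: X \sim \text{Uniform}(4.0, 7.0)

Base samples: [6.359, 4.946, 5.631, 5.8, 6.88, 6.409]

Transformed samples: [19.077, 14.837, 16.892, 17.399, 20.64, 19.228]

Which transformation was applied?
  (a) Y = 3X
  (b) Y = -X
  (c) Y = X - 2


Checking option (a) Y = 3X:
  X = 6.359 -> Y = 19.077 ✓
  X = 4.946 -> Y = 14.837 ✓
  X = 5.631 -> Y = 16.892 ✓
All samples match this transformation.

(a) 3X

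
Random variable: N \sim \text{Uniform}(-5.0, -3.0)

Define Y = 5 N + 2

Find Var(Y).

For Y = aN + b: Var(Y) = a² * Var(N)
Var(N) = (-3 + 5)^2/12 = 0.33333333
Var(Y) = 5² * 0.33333333 = 25 * 0.33333333 = 8.3333333

8.3333333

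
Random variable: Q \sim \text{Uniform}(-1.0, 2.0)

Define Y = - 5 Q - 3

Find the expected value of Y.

For Y = -5Q - 3:
E[Y] = -5 * E[Q] - 3
E[Q] = (-1 + 2)/2 = 0.5
E[Y] = -5 * 0.5 - 3 = -5.5

-5.5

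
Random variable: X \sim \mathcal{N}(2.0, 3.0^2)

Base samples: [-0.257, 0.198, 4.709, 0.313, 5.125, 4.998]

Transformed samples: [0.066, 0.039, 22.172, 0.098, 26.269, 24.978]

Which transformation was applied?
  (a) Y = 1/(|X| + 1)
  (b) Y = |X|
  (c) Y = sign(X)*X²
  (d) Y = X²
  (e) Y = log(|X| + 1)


Checking option (d) Y = X²:
  X = -0.257 -> Y = 0.066 ✓
  X = 0.198 -> Y = 0.039 ✓
  X = 4.709 -> Y = 22.172 ✓
All samples match this transformation.

(d) X²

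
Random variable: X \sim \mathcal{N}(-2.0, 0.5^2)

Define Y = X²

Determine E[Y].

E[X²] = Var(X) + (E[X])² = 0.25 + 4 = 4.25

4.25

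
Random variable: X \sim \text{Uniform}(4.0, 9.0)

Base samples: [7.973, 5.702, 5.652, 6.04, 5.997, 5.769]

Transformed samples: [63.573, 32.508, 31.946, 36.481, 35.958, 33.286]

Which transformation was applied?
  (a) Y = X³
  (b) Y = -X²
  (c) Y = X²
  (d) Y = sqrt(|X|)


Checking option (c) Y = X²:
  X = 7.973 -> Y = 63.573 ✓
  X = 5.702 -> Y = 32.508 ✓
  X = 5.652 -> Y = 31.946 ✓
All samples match this transformation.

(c) X²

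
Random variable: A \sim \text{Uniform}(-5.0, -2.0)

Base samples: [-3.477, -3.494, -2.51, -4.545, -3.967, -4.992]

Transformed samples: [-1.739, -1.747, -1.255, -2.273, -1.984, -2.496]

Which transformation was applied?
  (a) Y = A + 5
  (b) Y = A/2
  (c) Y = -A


Checking option (b) Y = A/2:
  A = -3.477 -> Y = -1.739 ✓
  A = -3.494 -> Y = -1.747 ✓
  A = -2.51 -> Y = -1.255 ✓
All samples match this transformation.

(b) A/2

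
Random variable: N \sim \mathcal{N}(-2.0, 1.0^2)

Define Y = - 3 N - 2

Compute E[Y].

For Y = -3N - 2:
E[Y] = -3 * E[N] - 2
E[N] = -2.0 = -2
E[Y] = -3 * (-2) - 2 = 4

4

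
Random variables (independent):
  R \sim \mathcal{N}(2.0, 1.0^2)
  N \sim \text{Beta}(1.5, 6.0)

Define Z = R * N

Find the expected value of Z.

For independent RVs: E[XY] = E[X]*E[Y]
E[R] = 2
E[N] = 0.2
E[Z] = 2 * 0.2 = 0.4

0.4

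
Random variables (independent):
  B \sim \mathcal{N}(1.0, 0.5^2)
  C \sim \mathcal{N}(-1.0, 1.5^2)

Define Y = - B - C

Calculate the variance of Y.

For independent RVs: Var(aX + bY) = a²Var(X) + b²Var(Y)
Var(B) = 0.25
Var(C) = 2.25
Var(Y) = (-1)²*0.25 + (-1)²*2.25
= 1*0.25 + 1*2.25 = 2.5

2.5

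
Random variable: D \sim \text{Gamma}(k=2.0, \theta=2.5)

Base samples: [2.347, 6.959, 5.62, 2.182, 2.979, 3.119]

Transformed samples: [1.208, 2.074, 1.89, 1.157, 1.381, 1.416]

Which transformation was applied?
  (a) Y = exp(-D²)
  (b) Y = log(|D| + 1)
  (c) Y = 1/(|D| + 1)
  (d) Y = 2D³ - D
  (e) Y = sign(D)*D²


Checking option (b) Y = log(|D| + 1):
  D = 2.347 -> Y = 1.208 ✓
  D = 6.959 -> Y = 2.074 ✓
  D = 5.62 -> Y = 1.89 ✓
All samples match this transformation.

(b) log(|D| + 1)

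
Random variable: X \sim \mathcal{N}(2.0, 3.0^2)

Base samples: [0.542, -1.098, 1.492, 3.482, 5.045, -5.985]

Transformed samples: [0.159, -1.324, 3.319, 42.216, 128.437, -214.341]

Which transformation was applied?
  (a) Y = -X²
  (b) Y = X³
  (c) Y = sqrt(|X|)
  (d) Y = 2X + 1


Checking option (b) Y = X³:
  X = 0.542 -> Y = 0.159 ✓
  X = -1.098 -> Y = -1.324 ✓
  X = 1.492 -> Y = 3.319 ✓
All samples match this transformation.

(b) X³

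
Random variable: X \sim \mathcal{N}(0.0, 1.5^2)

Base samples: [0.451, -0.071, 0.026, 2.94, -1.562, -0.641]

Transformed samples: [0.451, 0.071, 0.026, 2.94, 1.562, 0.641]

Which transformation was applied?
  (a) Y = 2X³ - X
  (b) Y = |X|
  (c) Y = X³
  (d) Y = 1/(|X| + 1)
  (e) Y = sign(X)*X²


Checking option (b) Y = |X|:
  X = 0.451 -> Y = 0.451 ✓
  X = -0.071 -> Y = 0.071 ✓
  X = 0.026 -> Y = 0.026 ✓
All samples match this transformation.

(b) |X|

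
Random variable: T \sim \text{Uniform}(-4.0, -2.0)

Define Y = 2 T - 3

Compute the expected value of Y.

For Y = 2T - 3:
E[Y] = 2 * E[T] - 3
E[T] = (-4 - 2)/2 = -3
E[Y] = 2 * (-3) - 3 = -9

-9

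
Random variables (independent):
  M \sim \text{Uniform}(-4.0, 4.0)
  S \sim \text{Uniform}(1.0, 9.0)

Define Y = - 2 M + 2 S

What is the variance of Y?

For independent RVs: Var(aX + bY) = a²Var(X) + b²Var(Y)
Var(M) = 5.3333333
Var(S) = 5.3333333
Var(Y) = (-2)²*5.3333333 + 2²*5.3333333
= 4*5.3333333 + 4*5.3333333 = 42.666667

42.666667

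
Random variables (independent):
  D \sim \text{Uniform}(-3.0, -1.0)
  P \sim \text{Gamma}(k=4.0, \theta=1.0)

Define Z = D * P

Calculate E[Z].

For independent RVs: E[XY] = E[X]*E[Y]
E[D] = -2
E[P] = 4
E[Z] = -2 * 4 = -8

-8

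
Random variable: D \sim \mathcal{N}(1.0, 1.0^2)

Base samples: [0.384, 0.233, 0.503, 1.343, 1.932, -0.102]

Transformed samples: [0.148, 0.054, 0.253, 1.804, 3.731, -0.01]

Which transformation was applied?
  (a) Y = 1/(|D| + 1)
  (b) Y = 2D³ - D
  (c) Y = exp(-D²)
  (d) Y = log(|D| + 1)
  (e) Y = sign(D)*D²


Checking option (e) Y = sign(D)*D²:
  D = 0.384 -> Y = 0.148 ✓
  D = 0.233 -> Y = 0.054 ✓
  D = 0.503 -> Y = 0.253 ✓
All samples match this transformation.

(e) sign(D)*D²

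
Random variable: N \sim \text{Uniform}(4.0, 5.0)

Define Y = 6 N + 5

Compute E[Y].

For Y = 6N + 5:
E[Y] = 6 * E[N] + 5
E[N] = (4 + 5)/2 = 4.5
E[Y] = 6 * 4.5 + 5 = 32

32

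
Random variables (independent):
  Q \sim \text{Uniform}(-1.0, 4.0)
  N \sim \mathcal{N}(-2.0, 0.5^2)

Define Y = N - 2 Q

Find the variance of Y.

For independent RVs: Var(aX + bY) = a²Var(X) + b²Var(Y)
Var(Q) = 2.0833333
Var(N) = 0.25
Var(Y) = (-2)²*2.0833333 + 1²*0.25
= 4*2.0833333 + 1*0.25 = 8.5833333

8.5833333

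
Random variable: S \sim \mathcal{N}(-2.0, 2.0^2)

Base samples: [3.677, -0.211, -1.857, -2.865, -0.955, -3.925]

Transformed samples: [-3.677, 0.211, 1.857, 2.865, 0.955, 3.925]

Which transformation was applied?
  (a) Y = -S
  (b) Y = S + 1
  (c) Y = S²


Checking option (a) Y = -S:
  S = 3.677 -> Y = -3.677 ✓
  S = -0.211 -> Y = 0.211 ✓
  S = -1.857 -> Y = 1.857 ✓
All samples match this transformation.

(a) -S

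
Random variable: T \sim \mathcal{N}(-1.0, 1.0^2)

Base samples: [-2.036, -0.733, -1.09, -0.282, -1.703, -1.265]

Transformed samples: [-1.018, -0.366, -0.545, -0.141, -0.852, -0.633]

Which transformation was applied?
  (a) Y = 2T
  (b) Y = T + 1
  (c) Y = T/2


Checking option (c) Y = T/2:
  T = -2.036 -> Y = -1.018 ✓
  T = -0.733 -> Y = -0.366 ✓
  T = -1.09 -> Y = -0.545 ✓
All samples match this transformation.

(c) T/2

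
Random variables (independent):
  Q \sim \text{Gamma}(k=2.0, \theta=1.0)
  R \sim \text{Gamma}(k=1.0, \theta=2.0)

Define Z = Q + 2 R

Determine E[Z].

E[Z] = 1*E[Q] + 2*E[R]
E[Q] = 2
E[R] = 2
E[Z] = 1*2 + 2*2 = 6

6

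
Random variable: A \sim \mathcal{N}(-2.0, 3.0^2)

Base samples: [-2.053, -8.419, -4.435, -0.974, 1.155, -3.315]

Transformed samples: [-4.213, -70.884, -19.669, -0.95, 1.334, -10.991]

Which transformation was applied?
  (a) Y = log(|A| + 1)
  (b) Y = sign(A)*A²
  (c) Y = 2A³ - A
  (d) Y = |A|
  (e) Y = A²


Checking option (b) Y = sign(A)*A²:
  A = -2.053 -> Y = -4.213 ✓
  A = -8.419 -> Y = -70.884 ✓
  A = -4.435 -> Y = -19.669 ✓
All samples match this transformation.

(b) sign(A)*A²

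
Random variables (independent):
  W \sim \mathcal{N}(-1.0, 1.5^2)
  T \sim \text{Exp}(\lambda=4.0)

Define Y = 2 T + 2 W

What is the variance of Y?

For independent RVs: Var(aX + bY) = a²Var(X) + b²Var(Y)
Var(W) = 2.25
Var(T) = 0.0625
Var(Y) = 2²*2.25 + 2²*0.0625
= 4*2.25 + 4*0.0625 = 9.25

9.25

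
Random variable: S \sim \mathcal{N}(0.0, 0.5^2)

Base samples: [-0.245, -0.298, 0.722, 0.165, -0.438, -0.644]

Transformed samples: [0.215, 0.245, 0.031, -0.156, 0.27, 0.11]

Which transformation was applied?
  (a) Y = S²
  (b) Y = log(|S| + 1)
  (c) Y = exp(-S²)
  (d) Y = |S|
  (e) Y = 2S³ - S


Checking option (e) Y = 2S³ - S:
  S = -0.245 -> Y = 0.215 ✓
  S = -0.298 -> Y = 0.245 ✓
  S = 0.722 -> Y = 0.031 ✓
All samples match this transformation.

(e) 2S³ - S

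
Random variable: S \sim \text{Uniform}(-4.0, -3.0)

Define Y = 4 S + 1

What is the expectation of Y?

For Y = 4S + 1:
E[Y] = 4 * E[S] + 1
E[S] = (-4 - 3)/2 = -3.5
E[Y] = 4 * (-3.5) + 1 = -13

-13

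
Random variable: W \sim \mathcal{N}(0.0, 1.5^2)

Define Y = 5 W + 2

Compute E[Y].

For Y = 5W + 2:
E[Y] = 5 * E[W] + 2
E[W] = 0.0 = 0
E[Y] = 5 * 0 + 2 = 2

2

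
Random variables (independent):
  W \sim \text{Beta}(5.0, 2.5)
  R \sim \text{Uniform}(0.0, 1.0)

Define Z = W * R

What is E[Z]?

For independent RVs: E[XY] = E[X]*E[Y]
E[W] = 0.66666667
E[R] = 0.5
E[Z] = 0.66666667 * 0.5 = 0.33333333

0.33333333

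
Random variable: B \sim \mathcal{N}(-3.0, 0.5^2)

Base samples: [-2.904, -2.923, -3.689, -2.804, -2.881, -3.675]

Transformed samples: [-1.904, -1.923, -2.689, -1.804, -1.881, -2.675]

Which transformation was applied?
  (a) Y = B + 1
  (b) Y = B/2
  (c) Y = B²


Checking option (a) Y = B + 1:
  B = -2.904 -> Y = -1.904 ✓
  B = -2.923 -> Y = -1.923 ✓
  B = -3.689 -> Y = -2.689 ✓
All samples match this transformation.

(a) B + 1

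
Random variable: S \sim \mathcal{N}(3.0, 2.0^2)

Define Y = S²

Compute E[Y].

E[S²] = Var(S) + (E[S])² = 4 + 9 = 13

13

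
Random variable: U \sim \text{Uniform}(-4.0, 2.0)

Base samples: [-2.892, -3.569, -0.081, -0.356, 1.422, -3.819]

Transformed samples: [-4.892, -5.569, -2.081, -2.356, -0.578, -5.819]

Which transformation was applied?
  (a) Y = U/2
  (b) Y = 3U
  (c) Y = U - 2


Checking option (c) Y = U - 2:
  U = -2.892 -> Y = -4.892 ✓
  U = -3.569 -> Y = -5.569 ✓
  U = -0.081 -> Y = -2.081 ✓
All samples match this transformation.

(c) U - 2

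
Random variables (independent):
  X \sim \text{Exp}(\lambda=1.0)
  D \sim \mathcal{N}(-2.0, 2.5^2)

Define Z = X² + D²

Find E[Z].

E[Z] = E[X²] + E[D²]
E[X²] = Var(X) + E[X]² = 1 + 1 = 2
E[D²] = Var(D) + E[D]² = 6.25 + 4 = 10.25
E[Z] = 2 + 10.25 = 12.25

12.25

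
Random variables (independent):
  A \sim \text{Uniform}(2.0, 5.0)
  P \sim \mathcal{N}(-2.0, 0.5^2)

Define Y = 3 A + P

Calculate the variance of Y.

For independent RVs: Var(aX + bY) = a²Var(X) + b²Var(Y)
Var(A) = 0.75
Var(P) = 0.25
Var(Y) = 3²*0.75 + 1²*0.25
= 9*0.75 + 1*0.25 = 7

7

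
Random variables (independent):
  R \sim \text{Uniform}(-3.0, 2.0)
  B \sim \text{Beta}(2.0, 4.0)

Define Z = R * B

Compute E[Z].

For independent RVs: E[XY] = E[X]*E[Y]
E[R] = -0.5
E[B] = 0.33333333
E[Z] = -0.5 * 0.33333333 = -0.16666667

-0.16666667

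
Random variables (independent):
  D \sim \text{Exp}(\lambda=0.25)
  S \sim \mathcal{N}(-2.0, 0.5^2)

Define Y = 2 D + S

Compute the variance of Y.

For independent RVs: Var(aX + bY) = a²Var(X) + b²Var(Y)
Var(D) = 16
Var(S) = 0.25
Var(Y) = 2²*16 + 1²*0.25
= 4*16 + 1*0.25 = 64.25

64.25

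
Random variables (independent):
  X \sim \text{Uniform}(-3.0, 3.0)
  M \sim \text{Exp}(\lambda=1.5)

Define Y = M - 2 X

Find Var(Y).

For independent RVs: Var(aX + bY) = a²Var(X) + b²Var(Y)
Var(X) = 3
Var(M) = 0.44444444
Var(Y) = (-2)²*3 + 1²*0.44444444
= 4*3 + 1*0.44444444 = 12.444444

12.444444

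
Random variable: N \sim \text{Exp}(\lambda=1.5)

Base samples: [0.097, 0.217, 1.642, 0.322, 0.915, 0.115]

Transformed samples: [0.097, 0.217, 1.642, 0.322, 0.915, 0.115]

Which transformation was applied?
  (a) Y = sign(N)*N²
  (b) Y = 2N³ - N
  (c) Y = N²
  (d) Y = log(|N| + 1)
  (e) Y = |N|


Checking option (e) Y = |N|:
  N = 0.097 -> Y = 0.097 ✓
  N = 0.217 -> Y = 0.217 ✓
  N = 1.642 -> Y = 1.642 ✓
All samples match this transformation.

(e) |N|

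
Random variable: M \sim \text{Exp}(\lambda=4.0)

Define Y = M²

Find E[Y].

Using E[X²] = Var(X) + (E[X])²:
E[M] = 0.25
Var(M) = 1/4.0^2 = 0.0625
E[M²] = 0.0625 + 0.25² = 0.0625 + 0.0625 = 0.125

0.125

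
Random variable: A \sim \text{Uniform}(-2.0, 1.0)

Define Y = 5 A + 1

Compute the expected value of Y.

For Y = 5A + 1:
E[Y] = 5 * E[A] + 1
E[A] = (-2 + 1)/2 = -0.5
E[Y] = 5 * (-0.5) + 1 = -1.5

-1.5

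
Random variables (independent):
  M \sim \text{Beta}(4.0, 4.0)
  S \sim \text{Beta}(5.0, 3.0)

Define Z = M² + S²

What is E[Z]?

E[Z] = E[M²] + E[S²]
E[M²] = Var(M) + E[M]² = 0.027777778 + 0.25 = 0.27777778
E[S²] = Var(S) + E[S]² = 0.026041667 + 0.390625 = 0.41666667
E[Z] = 0.27777778 + 0.41666667 = 0.69444444

0.69444444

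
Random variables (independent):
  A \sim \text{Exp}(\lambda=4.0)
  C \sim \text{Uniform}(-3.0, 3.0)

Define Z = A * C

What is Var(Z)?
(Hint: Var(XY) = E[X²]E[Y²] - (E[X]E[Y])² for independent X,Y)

Var(XY) = E[X²]E[Y²] - (E[X]E[Y])²
E[A] = 0.25, Var(A) = 0.0625
E[C] = 0, Var(C) = 3
E[A²] = 0.0625 + 0.25² = 0.125
E[C²] = 3 + 0² = 3
Var(Z) = 0.125*3 - (0.25*0)²
= 0.375 - 0 = 0.375

0.375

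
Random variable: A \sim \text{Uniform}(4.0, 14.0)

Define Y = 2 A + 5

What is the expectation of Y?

For Y = 2A + 5:
E[Y] = 2 * E[A] + 5
E[A] = (4 + 14)/2 = 9
E[Y] = 2 * 9 + 5 = 23

23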